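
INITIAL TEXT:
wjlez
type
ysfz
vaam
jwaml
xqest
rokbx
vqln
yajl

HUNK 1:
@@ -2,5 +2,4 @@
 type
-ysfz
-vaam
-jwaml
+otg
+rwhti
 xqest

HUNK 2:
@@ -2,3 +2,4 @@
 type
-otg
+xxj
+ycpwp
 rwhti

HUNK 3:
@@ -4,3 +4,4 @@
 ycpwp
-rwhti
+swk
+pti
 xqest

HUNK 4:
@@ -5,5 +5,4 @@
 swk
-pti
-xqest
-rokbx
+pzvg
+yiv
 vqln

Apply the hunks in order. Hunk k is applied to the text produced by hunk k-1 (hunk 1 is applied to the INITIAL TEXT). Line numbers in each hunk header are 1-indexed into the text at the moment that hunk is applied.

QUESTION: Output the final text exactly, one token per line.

Answer: wjlez
type
xxj
ycpwp
swk
pzvg
yiv
vqln
yajl

Derivation:
Hunk 1: at line 2 remove [ysfz,vaam,jwaml] add [otg,rwhti] -> 8 lines: wjlez type otg rwhti xqest rokbx vqln yajl
Hunk 2: at line 2 remove [otg] add [xxj,ycpwp] -> 9 lines: wjlez type xxj ycpwp rwhti xqest rokbx vqln yajl
Hunk 3: at line 4 remove [rwhti] add [swk,pti] -> 10 lines: wjlez type xxj ycpwp swk pti xqest rokbx vqln yajl
Hunk 4: at line 5 remove [pti,xqest,rokbx] add [pzvg,yiv] -> 9 lines: wjlez type xxj ycpwp swk pzvg yiv vqln yajl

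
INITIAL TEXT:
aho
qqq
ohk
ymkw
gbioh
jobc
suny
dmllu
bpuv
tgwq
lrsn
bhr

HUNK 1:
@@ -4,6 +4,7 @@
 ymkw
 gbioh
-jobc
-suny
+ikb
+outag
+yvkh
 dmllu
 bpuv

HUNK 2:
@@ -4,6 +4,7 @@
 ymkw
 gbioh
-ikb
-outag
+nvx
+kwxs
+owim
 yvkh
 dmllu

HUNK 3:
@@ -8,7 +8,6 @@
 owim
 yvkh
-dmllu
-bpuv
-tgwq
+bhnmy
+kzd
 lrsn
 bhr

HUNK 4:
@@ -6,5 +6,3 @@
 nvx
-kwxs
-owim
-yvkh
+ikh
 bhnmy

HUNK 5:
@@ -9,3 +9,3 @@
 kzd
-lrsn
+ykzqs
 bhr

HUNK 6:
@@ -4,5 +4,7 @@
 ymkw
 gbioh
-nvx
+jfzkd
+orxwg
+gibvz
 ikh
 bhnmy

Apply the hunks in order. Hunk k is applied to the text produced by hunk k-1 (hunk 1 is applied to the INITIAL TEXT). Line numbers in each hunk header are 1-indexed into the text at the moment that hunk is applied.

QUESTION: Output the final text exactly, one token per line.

Hunk 1: at line 4 remove [jobc,suny] add [ikb,outag,yvkh] -> 13 lines: aho qqq ohk ymkw gbioh ikb outag yvkh dmllu bpuv tgwq lrsn bhr
Hunk 2: at line 4 remove [ikb,outag] add [nvx,kwxs,owim] -> 14 lines: aho qqq ohk ymkw gbioh nvx kwxs owim yvkh dmllu bpuv tgwq lrsn bhr
Hunk 3: at line 8 remove [dmllu,bpuv,tgwq] add [bhnmy,kzd] -> 13 lines: aho qqq ohk ymkw gbioh nvx kwxs owim yvkh bhnmy kzd lrsn bhr
Hunk 4: at line 6 remove [kwxs,owim,yvkh] add [ikh] -> 11 lines: aho qqq ohk ymkw gbioh nvx ikh bhnmy kzd lrsn bhr
Hunk 5: at line 9 remove [lrsn] add [ykzqs] -> 11 lines: aho qqq ohk ymkw gbioh nvx ikh bhnmy kzd ykzqs bhr
Hunk 6: at line 4 remove [nvx] add [jfzkd,orxwg,gibvz] -> 13 lines: aho qqq ohk ymkw gbioh jfzkd orxwg gibvz ikh bhnmy kzd ykzqs bhr

Answer: aho
qqq
ohk
ymkw
gbioh
jfzkd
orxwg
gibvz
ikh
bhnmy
kzd
ykzqs
bhr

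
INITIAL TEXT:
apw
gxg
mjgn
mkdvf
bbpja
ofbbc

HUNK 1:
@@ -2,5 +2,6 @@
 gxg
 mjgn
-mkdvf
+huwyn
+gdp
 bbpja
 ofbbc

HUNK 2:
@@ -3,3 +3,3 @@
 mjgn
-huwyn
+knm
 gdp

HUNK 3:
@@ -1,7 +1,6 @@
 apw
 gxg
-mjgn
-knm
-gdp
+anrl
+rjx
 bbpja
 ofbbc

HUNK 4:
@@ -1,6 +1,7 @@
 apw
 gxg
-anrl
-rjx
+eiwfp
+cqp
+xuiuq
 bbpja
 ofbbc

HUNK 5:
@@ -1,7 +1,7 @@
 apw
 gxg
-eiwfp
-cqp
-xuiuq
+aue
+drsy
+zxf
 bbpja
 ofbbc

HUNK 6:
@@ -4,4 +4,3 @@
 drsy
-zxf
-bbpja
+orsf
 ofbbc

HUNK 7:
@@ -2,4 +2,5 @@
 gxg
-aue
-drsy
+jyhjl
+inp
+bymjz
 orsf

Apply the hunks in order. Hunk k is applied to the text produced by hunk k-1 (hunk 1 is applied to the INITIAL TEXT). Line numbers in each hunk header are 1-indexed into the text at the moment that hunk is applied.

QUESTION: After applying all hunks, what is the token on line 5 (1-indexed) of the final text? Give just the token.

Answer: bymjz

Derivation:
Hunk 1: at line 2 remove [mkdvf] add [huwyn,gdp] -> 7 lines: apw gxg mjgn huwyn gdp bbpja ofbbc
Hunk 2: at line 3 remove [huwyn] add [knm] -> 7 lines: apw gxg mjgn knm gdp bbpja ofbbc
Hunk 3: at line 1 remove [mjgn,knm,gdp] add [anrl,rjx] -> 6 lines: apw gxg anrl rjx bbpja ofbbc
Hunk 4: at line 1 remove [anrl,rjx] add [eiwfp,cqp,xuiuq] -> 7 lines: apw gxg eiwfp cqp xuiuq bbpja ofbbc
Hunk 5: at line 1 remove [eiwfp,cqp,xuiuq] add [aue,drsy,zxf] -> 7 lines: apw gxg aue drsy zxf bbpja ofbbc
Hunk 6: at line 4 remove [zxf,bbpja] add [orsf] -> 6 lines: apw gxg aue drsy orsf ofbbc
Hunk 7: at line 2 remove [aue,drsy] add [jyhjl,inp,bymjz] -> 7 lines: apw gxg jyhjl inp bymjz orsf ofbbc
Final line 5: bymjz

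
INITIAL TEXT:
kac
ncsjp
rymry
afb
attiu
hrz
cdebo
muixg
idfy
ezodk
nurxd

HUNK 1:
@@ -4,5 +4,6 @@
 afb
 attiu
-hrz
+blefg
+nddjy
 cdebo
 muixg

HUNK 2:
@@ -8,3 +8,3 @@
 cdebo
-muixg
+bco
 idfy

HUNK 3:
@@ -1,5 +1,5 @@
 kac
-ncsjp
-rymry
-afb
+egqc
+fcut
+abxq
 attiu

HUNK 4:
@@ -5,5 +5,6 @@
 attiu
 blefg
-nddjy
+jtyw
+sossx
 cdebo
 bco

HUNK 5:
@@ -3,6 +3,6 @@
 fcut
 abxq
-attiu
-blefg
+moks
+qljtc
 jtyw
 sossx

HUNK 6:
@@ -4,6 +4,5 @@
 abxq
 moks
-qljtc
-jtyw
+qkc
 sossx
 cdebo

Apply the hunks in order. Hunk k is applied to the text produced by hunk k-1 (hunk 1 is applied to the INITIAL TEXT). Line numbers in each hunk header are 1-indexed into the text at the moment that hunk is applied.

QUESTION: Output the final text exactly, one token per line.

Answer: kac
egqc
fcut
abxq
moks
qkc
sossx
cdebo
bco
idfy
ezodk
nurxd

Derivation:
Hunk 1: at line 4 remove [hrz] add [blefg,nddjy] -> 12 lines: kac ncsjp rymry afb attiu blefg nddjy cdebo muixg idfy ezodk nurxd
Hunk 2: at line 8 remove [muixg] add [bco] -> 12 lines: kac ncsjp rymry afb attiu blefg nddjy cdebo bco idfy ezodk nurxd
Hunk 3: at line 1 remove [ncsjp,rymry,afb] add [egqc,fcut,abxq] -> 12 lines: kac egqc fcut abxq attiu blefg nddjy cdebo bco idfy ezodk nurxd
Hunk 4: at line 5 remove [nddjy] add [jtyw,sossx] -> 13 lines: kac egqc fcut abxq attiu blefg jtyw sossx cdebo bco idfy ezodk nurxd
Hunk 5: at line 3 remove [attiu,blefg] add [moks,qljtc] -> 13 lines: kac egqc fcut abxq moks qljtc jtyw sossx cdebo bco idfy ezodk nurxd
Hunk 6: at line 4 remove [qljtc,jtyw] add [qkc] -> 12 lines: kac egqc fcut abxq moks qkc sossx cdebo bco idfy ezodk nurxd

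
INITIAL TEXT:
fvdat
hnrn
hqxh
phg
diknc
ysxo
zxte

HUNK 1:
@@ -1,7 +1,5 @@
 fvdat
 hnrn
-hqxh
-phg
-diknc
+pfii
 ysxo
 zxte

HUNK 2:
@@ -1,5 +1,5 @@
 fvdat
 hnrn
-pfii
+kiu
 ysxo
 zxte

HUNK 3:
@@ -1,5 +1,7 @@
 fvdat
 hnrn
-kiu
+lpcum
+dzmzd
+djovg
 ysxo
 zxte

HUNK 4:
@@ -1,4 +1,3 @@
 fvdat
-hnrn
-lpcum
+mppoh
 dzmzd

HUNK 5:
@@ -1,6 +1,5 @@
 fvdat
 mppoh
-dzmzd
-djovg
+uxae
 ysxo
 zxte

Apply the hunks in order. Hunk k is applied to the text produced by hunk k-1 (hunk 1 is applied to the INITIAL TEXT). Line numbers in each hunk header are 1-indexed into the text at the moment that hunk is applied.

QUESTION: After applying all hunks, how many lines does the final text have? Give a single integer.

Hunk 1: at line 1 remove [hqxh,phg,diknc] add [pfii] -> 5 lines: fvdat hnrn pfii ysxo zxte
Hunk 2: at line 1 remove [pfii] add [kiu] -> 5 lines: fvdat hnrn kiu ysxo zxte
Hunk 3: at line 1 remove [kiu] add [lpcum,dzmzd,djovg] -> 7 lines: fvdat hnrn lpcum dzmzd djovg ysxo zxte
Hunk 4: at line 1 remove [hnrn,lpcum] add [mppoh] -> 6 lines: fvdat mppoh dzmzd djovg ysxo zxte
Hunk 5: at line 1 remove [dzmzd,djovg] add [uxae] -> 5 lines: fvdat mppoh uxae ysxo zxte
Final line count: 5

Answer: 5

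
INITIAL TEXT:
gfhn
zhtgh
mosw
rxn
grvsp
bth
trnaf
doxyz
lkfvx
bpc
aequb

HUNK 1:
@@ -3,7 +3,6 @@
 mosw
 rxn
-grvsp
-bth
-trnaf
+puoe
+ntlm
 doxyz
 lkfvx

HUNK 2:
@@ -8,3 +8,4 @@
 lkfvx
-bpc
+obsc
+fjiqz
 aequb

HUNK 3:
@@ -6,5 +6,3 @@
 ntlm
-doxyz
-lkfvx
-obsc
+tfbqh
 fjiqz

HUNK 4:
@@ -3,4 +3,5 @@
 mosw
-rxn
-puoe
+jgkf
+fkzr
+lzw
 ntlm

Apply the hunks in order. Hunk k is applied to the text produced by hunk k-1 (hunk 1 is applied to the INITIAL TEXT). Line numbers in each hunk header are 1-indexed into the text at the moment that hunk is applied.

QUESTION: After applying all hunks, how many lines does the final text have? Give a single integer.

Answer: 10

Derivation:
Hunk 1: at line 3 remove [grvsp,bth,trnaf] add [puoe,ntlm] -> 10 lines: gfhn zhtgh mosw rxn puoe ntlm doxyz lkfvx bpc aequb
Hunk 2: at line 8 remove [bpc] add [obsc,fjiqz] -> 11 lines: gfhn zhtgh mosw rxn puoe ntlm doxyz lkfvx obsc fjiqz aequb
Hunk 3: at line 6 remove [doxyz,lkfvx,obsc] add [tfbqh] -> 9 lines: gfhn zhtgh mosw rxn puoe ntlm tfbqh fjiqz aequb
Hunk 4: at line 3 remove [rxn,puoe] add [jgkf,fkzr,lzw] -> 10 lines: gfhn zhtgh mosw jgkf fkzr lzw ntlm tfbqh fjiqz aequb
Final line count: 10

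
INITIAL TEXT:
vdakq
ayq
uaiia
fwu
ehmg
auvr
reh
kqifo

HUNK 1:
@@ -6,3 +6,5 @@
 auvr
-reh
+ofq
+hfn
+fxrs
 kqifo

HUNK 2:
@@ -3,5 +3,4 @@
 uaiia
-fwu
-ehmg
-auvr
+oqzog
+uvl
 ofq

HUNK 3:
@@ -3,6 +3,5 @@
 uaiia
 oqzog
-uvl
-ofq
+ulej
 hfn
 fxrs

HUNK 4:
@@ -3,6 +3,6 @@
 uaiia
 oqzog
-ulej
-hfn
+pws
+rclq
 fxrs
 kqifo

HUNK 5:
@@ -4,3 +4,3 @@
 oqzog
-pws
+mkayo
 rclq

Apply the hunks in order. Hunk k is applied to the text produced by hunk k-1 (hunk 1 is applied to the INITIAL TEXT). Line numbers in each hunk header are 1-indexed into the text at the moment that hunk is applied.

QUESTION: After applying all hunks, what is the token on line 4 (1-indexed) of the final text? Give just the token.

Answer: oqzog

Derivation:
Hunk 1: at line 6 remove [reh] add [ofq,hfn,fxrs] -> 10 lines: vdakq ayq uaiia fwu ehmg auvr ofq hfn fxrs kqifo
Hunk 2: at line 3 remove [fwu,ehmg,auvr] add [oqzog,uvl] -> 9 lines: vdakq ayq uaiia oqzog uvl ofq hfn fxrs kqifo
Hunk 3: at line 3 remove [uvl,ofq] add [ulej] -> 8 lines: vdakq ayq uaiia oqzog ulej hfn fxrs kqifo
Hunk 4: at line 3 remove [ulej,hfn] add [pws,rclq] -> 8 lines: vdakq ayq uaiia oqzog pws rclq fxrs kqifo
Hunk 5: at line 4 remove [pws] add [mkayo] -> 8 lines: vdakq ayq uaiia oqzog mkayo rclq fxrs kqifo
Final line 4: oqzog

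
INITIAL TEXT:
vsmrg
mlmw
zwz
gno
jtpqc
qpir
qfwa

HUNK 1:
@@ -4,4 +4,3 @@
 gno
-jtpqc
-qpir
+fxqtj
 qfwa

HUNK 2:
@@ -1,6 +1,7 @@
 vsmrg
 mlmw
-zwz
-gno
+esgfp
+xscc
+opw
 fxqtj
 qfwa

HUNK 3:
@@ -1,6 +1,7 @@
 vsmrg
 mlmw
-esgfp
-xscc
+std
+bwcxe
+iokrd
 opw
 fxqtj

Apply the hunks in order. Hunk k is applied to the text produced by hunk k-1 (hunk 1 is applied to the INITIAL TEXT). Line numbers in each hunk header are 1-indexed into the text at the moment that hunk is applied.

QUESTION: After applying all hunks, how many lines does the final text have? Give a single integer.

Hunk 1: at line 4 remove [jtpqc,qpir] add [fxqtj] -> 6 lines: vsmrg mlmw zwz gno fxqtj qfwa
Hunk 2: at line 1 remove [zwz,gno] add [esgfp,xscc,opw] -> 7 lines: vsmrg mlmw esgfp xscc opw fxqtj qfwa
Hunk 3: at line 1 remove [esgfp,xscc] add [std,bwcxe,iokrd] -> 8 lines: vsmrg mlmw std bwcxe iokrd opw fxqtj qfwa
Final line count: 8

Answer: 8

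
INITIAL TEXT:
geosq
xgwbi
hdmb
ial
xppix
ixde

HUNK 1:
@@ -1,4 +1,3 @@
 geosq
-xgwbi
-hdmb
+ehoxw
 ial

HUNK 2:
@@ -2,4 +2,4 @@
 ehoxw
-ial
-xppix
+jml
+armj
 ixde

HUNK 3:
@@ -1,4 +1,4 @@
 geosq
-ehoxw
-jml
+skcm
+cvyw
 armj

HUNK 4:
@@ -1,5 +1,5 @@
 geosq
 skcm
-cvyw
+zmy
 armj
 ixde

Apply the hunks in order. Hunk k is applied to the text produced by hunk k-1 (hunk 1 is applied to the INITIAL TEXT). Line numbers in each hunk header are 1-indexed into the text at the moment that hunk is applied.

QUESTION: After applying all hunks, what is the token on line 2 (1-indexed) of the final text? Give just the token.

Answer: skcm

Derivation:
Hunk 1: at line 1 remove [xgwbi,hdmb] add [ehoxw] -> 5 lines: geosq ehoxw ial xppix ixde
Hunk 2: at line 2 remove [ial,xppix] add [jml,armj] -> 5 lines: geosq ehoxw jml armj ixde
Hunk 3: at line 1 remove [ehoxw,jml] add [skcm,cvyw] -> 5 lines: geosq skcm cvyw armj ixde
Hunk 4: at line 1 remove [cvyw] add [zmy] -> 5 lines: geosq skcm zmy armj ixde
Final line 2: skcm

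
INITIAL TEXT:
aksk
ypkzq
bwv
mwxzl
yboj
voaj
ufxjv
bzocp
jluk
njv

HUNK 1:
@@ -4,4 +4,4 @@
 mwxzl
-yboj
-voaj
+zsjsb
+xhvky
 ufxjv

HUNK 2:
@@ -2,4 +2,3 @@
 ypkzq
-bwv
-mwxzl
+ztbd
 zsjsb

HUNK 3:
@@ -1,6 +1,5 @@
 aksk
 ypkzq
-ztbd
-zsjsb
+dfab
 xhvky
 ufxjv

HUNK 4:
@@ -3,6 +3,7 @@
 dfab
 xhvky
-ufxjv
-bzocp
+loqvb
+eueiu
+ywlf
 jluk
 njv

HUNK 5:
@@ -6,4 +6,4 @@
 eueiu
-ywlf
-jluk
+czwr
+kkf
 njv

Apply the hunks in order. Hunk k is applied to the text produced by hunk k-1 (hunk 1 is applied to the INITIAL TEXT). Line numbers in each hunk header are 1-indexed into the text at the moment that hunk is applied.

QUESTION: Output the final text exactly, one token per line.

Hunk 1: at line 4 remove [yboj,voaj] add [zsjsb,xhvky] -> 10 lines: aksk ypkzq bwv mwxzl zsjsb xhvky ufxjv bzocp jluk njv
Hunk 2: at line 2 remove [bwv,mwxzl] add [ztbd] -> 9 lines: aksk ypkzq ztbd zsjsb xhvky ufxjv bzocp jluk njv
Hunk 3: at line 1 remove [ztbd,zsjsb] add [dfab] -> 8 lines: aksk ypkzq dfab xhvky ufxjv bzocp jluk njv
Hunk 4: at line 3 remove [ufxjv,bzocp] add [loqvb,eueiu,ywlf] -> 9 lines: aksk ypkzq dfab xhvky loqvb eueiu ywlf jluk njv
Hunk 5: at line 6 remove [ywlf,jluk] add [czwr,kkf] -> 9 lines: aksk ypkzq dfab xhvky loqvb eueiu czwr kkf njv

Answer: aksk
ypkzq
dfab
xhvky
loqvb
eueiu
czwr
kkf
njv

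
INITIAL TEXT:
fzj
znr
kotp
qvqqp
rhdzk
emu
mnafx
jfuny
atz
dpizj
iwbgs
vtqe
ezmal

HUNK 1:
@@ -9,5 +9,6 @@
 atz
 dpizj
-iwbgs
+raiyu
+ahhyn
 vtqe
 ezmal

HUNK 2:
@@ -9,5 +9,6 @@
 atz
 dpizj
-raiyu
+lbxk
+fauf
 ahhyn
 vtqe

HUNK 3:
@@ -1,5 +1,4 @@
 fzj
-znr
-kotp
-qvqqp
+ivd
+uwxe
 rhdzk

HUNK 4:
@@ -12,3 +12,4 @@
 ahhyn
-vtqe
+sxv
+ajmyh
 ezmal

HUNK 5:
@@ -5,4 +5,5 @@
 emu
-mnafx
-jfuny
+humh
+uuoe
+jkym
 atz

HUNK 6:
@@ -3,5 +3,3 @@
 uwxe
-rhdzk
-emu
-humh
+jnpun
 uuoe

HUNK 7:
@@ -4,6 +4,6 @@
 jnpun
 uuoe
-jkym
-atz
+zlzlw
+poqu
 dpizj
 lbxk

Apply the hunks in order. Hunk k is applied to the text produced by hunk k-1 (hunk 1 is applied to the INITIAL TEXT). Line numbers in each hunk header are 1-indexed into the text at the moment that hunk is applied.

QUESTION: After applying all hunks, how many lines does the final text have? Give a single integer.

Answer: 14

Derivation:
Hunk 1: at line 9 remove [iwbgs] add [raiyu,ahhyn] -> 14 lines: fzj znr kotp qvqqp rhdzk emu mnafx jfuny atz dpizj raiyu ahhyn vtqe ezmal
Hunk 2: at line 9 remove [raiyu] add [lbxk,fauf] -> 15 lines: fzj znr kotp qvqqp rhdzk emu mnafx jfuny atz dpizj lbxk fauf ahhyn vtqe ezmal
Hunk 3: at line 1 remove [znr,kotp,qvqqp] add [ivd,uwxe] -> 14 lines: fzj ivd uwxe rhdzk emu mnafx jfuny atz dpizj lbxk fauf ahhyn vtqe ezmal
Hunk 4: at line 12 remove [vtqe] add [sxv,ajmyh] -> 15 lines: fzj ivd uwxe rhdzk emu mnafx jfuny atz dpizj lbxk fauf ahhyn sxv ajmyh ezmal
Hunk 5: at line 5 remove [mnafx,jfuny] add [humh,uuoe,jkym] -> 16 lines: fzj ivd uwxe rhdzk emu humh uuoe jkym atz dpizj lbxk fauf ahhyn sxv ajmyh ezmal
Hunk 6: at line 3 remove [rhdzk,emu,humh] add [jnpun] -> 14 lines: fzj ivd uwxe jnpun uuoe jkym atz dpizj lbxk fauf ahhyn sxv ajmyh ezmal
Hunk 7: at line 4 remove [jkym,atz] add [zlzlw,poqu] -> 14 lines: fzj ivd uwxe jnpun uuoe zlzlw poqu dpizj lbxk fauf ahhyn sxv ajmyh ezmal
Final line count: 14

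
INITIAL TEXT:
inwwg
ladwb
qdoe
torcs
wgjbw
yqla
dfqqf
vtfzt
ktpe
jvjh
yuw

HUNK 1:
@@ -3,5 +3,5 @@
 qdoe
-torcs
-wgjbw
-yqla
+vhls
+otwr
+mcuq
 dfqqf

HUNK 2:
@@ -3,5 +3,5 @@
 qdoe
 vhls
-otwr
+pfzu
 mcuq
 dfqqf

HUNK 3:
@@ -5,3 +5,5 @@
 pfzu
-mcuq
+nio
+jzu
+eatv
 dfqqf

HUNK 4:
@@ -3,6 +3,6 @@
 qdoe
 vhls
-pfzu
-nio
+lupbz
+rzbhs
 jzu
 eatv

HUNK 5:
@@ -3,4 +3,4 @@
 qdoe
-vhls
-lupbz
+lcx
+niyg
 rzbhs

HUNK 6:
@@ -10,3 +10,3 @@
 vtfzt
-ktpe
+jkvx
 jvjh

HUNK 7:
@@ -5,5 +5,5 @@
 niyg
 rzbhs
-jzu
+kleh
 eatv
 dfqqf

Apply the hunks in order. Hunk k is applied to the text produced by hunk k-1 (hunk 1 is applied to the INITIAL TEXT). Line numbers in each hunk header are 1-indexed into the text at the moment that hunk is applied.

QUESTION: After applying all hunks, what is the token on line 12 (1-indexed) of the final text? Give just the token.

Answer: jvjh

Derivation:
Hunk 1: at line 3 remove [torcs,wgjbw,yqla] add [vhls,otwr,mcuq] -> 11 lines: inwwg ladwb qdoe vhls otwr mcuq dfqqf vtfzt ktpe jvjh yuw
Hunk 2: at line 3 remove [otwr] add [pfzu] -> 11 lines: inwwg ladwb qdoe vhls pfzu mcuq dfqqf vtfzt ktpe jvjh yuw
Hunk 3: at line 5 remove [mcuq] add [nio,jzu,eatv] -> 13 lines: inwwg ladwb qdoe vhls pfzu nio jzu eatv dfqqf vtfzt ktpe jvjh yuw
Hunk 4: at line 3 remove [pfzu,nio] add [lupbz,rzbhs] -> 13 lines: inwwg ladwb qdoe vhls lupbz rzbhs jzu eatv dfqqf vtfzt ktpe jvjh yuw
Hunk 5: at line 3 remove [vhls,lupbz] add [lcx,niyg] -> 13 lines: inwwg ladwb qdoe lcx niyg rzbhs jzu eatv dfqqf vtfzt ktpe jvjh yuw
Hunk 6: at line 10 remove [ktpe] add [jkvx] -> 13 lines: inwwg ladwb qdoe lcx niyg rzbhs jzu eatv dfqqf vtfzt jkvx jvjh yuw
Hunk 7: at line 5 remove [jzu] add [kleh] -> 13 lines: inwwg ladwb qdoe lcx niyg rzbhs kleh eatv dfqqf vtfzt jkvx jvjh yuw
Final line 12: jvjh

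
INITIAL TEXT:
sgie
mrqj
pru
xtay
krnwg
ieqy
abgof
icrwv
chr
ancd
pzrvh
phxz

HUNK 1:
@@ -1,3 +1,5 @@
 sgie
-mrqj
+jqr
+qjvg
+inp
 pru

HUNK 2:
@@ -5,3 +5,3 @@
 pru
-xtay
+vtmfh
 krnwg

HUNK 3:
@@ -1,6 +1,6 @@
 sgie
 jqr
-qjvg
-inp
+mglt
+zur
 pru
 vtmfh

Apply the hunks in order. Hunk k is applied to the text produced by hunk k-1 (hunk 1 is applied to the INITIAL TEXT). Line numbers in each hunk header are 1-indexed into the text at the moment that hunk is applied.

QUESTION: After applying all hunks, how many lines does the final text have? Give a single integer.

Hunk 1: at line 1 remove [mrqj] add [jqr,qjvg,inp] -> 14 lines: sgie jqr qjvg inp pru xtay krnwg ieqy abgof icrwv chr ancd pzrvh phxz
Hunk 2: at line 5 remove [xtay] add [vtmfh] -> 14 lines: sgie jqr qjvg inp pru vtmfh krnwg ieqy abgof icrwv chr ancd pzrvh phxz
Hunk 3: at line 1 remove [qjvg,inp] add [mglt,zur] -> 14 lines: sgie jqr mglt zur pru vtmfh krnwg ieqy abgof icrwv chr ancd pzrvh phxz
Final line count: 14

Answer: 14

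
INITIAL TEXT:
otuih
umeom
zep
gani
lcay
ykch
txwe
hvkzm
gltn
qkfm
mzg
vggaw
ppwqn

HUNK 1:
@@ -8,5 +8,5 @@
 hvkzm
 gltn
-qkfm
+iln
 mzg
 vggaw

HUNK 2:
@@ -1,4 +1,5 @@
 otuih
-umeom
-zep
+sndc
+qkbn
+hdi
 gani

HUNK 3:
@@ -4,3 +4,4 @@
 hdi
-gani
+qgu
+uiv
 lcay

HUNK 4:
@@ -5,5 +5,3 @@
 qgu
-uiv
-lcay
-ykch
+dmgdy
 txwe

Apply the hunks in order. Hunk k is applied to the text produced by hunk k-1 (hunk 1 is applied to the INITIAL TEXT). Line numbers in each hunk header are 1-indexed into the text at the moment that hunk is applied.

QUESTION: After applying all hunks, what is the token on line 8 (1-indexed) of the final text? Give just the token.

Answer: hvkzm

Derivation:
Hunk 1: at line 8 remove [qkfm] add [iln] -> 13 lines: otuih umeom zep gani lcay ykch txwe hvkzm gltn iln mzg vggaw ppwqn
Hunk 2: at line 1 remove [umeom,zep] add [sndc,qkbn,hdi] -> 14 lines: otuih sndc qkbn hdi gani lcay ykch txwe hvkzm gltn iln mzg vggaw ppwqn
Hunk 3: at line 4 remove [gani] add [qgu,uiv] -> 15 lines: otuih sndc qkbn hdi qgu uiv lcay ykch txwe hvkzm gltn iln mzg vggaw ppwqn
Hunk 4: at line 5 remove [uiv,lcay,ykch] add [dmgdy] -> 13 lines: otuih sndc qkbn hdi qgu dmgdy txwe hvkzm gltn iln mzg vggaw ppwqn
Final line 8: hvkzm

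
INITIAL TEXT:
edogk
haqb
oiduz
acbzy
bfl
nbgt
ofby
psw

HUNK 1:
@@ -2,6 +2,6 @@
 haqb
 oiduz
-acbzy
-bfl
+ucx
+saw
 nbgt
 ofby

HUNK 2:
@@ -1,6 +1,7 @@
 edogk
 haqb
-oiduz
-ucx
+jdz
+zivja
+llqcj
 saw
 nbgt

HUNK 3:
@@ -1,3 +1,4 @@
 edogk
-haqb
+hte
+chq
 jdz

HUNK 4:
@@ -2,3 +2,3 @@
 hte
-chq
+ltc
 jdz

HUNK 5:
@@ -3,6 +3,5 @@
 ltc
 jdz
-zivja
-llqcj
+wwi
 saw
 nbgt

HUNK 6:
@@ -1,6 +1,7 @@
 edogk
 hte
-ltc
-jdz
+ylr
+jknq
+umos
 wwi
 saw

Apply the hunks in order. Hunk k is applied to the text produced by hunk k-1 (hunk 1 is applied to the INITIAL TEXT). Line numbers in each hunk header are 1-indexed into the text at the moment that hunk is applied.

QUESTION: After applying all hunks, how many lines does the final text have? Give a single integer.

Hunk 1: at line 2 remove [acbzy,bfl] add [ucx,saw] -> 8 lines: edogk haqb oiduz ucx saw nbgt ofby psw
Hunk 2: at line 1 remove [oiduz,ucx] add [jdz,zivja,llqcj] -> 9 lines: edogk haqb jdz zivja llqcj saw nbgt ofby psw
Hunk 3: at line 1 remove [haqb] add [hte,chq] -> 10 lines: edogk hte chq jdz zivja llqcj saw nbgt ofby psw
Hunk 4: at line 2 remove [chq] add [ltc] -> 10 lines: edogk hte ltc jdz zivja llqcj saw nbgt ofby psw
Hunk 5: at line 3 remove [zivja,llqcj] add [wwi] -> 9 lines: edogk hte ltc jdz wwi saw nbgt ofby psw
Hunk 6: at line 1 remove [ltc,jdz] add [ylr,jknq,umos] -> 10 lines: edogk hte ylr jknq umos wwi saw nbgt ofby psw
Final line count: 10

Answer: 10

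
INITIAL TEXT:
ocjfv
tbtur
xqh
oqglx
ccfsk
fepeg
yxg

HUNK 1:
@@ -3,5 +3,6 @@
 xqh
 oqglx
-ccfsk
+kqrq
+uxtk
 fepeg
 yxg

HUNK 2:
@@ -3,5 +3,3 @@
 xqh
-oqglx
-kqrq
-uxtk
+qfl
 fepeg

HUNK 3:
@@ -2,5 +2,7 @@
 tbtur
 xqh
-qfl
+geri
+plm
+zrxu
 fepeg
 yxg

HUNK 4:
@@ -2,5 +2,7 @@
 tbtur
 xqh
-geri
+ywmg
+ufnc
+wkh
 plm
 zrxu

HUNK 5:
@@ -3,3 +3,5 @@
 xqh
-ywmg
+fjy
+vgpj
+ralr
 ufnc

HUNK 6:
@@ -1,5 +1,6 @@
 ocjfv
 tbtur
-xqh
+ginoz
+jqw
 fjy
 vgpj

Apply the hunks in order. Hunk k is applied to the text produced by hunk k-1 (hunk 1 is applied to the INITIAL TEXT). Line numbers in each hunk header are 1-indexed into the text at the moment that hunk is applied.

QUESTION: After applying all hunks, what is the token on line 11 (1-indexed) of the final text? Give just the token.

Hunk 1: at line 3 remove [ccfsk] add [kqrq,uxtk] -> 8 lines: ocjfv tbtur xqh oqglx kqrq uxtk fepeg yxg
Hunk 2: at line 3 remove [oqglx,kqrq,uxtk] add [qfl] -> 6 lines: ocjfv tbtur xqh qfl fepeg yxg
Hunk 3: at line 2 remove [qfl] add [geri,plm,zrxu] -> 8 lines: ocjfv tbtur xqh geri plm zrxu fepeg yxg
Hunk 4: at line 2 remove [geri] add [ywmg,ufnc,wkh] -> 10 lines: ocjfv tbtur xqh ywmg ufnc wkh plm zrxu fepeg yxg
Hunk 5: at line 3 remove [ywmg] add [fjy,vgpj,ralr] -> 12 lines: ocjfv tbtur xqh fjy vgpj ralr ufnc wkh plm zrxu fepeg yxg
Hunk 6: at line 1 remove [xqh] add [ginoz,jqw] -> 13 lines: ocjfv tbtur ginoz jqw fjy vgpj ralr ufnc wkh plm zrxu fepeg yxg
Final line 11: zrxu

Answer: zrxu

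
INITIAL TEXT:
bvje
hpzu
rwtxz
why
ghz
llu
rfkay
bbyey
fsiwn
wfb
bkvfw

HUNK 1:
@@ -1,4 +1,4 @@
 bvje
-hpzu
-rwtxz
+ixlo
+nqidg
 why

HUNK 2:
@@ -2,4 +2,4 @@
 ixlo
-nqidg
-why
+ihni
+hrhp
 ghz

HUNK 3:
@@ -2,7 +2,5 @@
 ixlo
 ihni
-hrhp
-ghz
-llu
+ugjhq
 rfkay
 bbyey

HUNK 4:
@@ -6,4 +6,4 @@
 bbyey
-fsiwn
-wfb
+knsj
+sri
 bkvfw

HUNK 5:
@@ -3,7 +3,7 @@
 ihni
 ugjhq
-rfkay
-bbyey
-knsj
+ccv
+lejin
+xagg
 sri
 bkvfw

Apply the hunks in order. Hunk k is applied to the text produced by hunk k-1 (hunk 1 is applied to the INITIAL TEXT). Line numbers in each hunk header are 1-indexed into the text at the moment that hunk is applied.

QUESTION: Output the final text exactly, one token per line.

Hunk 1: at line 1 remove [hpzu,rwtxz] add [ixlo,nqidg] -> 11 lines: bvje ixlo nqidg why ghz llu rfkay bbyey fsiwn wfb bkvfw
Hunk 2: at line 2 remove [nqidg,why] add [ihni,hrhp] -> 11 lines: bvje ixlo ihni hrhp ghz llu rfkay bbyey fsiwn wfb bkvfw
Hunk 3: at line 2 remove [hrhp,ghz,llu] add [ugjhq] -> 9 lines: bvje ixlo ihni ugjhq rfkay bbyey fsiwn wfb bkvfw
Hunk 4: at line 6 remove [fsiwn,wfb] add [knsj,sri] -> 9 lines: bvje ixlo ihni ugjhq rfkay bbyey knsj sri bkvfw
Hunk 5: at line 3 remove [rfkay,bbyey,knsj] add [ccv,lejin,xagg] -> 9 lines: bvje ixlo ihni ugjhq ccv lejin xagg sri bkvfw

Answer: bvje
ixlo
ihni
ugjhq
ccv
lejin
xagg
sri
bkvfw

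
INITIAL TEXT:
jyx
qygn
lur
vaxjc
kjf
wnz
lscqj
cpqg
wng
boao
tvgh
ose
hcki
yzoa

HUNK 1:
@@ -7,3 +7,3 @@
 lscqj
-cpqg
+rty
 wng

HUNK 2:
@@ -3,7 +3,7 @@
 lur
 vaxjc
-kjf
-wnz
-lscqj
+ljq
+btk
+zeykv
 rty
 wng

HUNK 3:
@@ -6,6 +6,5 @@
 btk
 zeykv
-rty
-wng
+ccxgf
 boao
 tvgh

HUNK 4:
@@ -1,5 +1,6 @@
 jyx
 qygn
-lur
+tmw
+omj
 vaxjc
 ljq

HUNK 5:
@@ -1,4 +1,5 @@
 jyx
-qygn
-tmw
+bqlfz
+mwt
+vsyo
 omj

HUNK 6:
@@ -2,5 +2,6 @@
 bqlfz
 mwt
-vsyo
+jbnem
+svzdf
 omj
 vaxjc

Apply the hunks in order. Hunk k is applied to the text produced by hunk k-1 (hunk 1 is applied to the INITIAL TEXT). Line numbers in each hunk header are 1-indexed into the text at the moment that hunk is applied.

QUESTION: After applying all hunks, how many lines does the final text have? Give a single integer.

Answer: 16

Derivation:
Hunk 1: at line 7 remove [cpqg] add [rty] -> 14 lines: jyx qygn lur vaxjc kjf wnz lscqj rty wng boao tvgh ose hcki yzoa
Hunk 2: at line 3 remove [kjf,wnz,lscqj] add [ljq,btk,zeykv] -> 14 lines: jyx qygn lur vaxjc ljq btk zeykv rty wng boao tvgh ose hcki yzoa
Hunk 3: at line 6 remove [rty,wng] add [ccxgf] -> 13 lines: jyx qygn lur vaxjc ljq btk zeykv ccxgf boao tvgh ose hcki yzoa
Hunk 4: at line 1 remove [lur] add [tmw,omj] -> 14 lines: jyx qygn tmw omj vaxjc ljq btk zeykv ccxgf boao tvgh ose hcki yzoa
Hunk 5: at line 1 remove [qygn,tmw] add [bqlfz,mwt,vsyo] -> 15 lines: jyx bqlfz mwt vsyo omj vaxjc ljq btk zeykv ccxgf boao tvgh ose hcki yzoa
Hunk 6: at line 2 remove [vsyo] add [jbnem,svzdf] -> 16 lines: jyx bqlfz mwt jbnem svzdf omj vaxjc ljq btk zeykv ccxgf boao tvgh ose hcki yzoa
Final line count: 16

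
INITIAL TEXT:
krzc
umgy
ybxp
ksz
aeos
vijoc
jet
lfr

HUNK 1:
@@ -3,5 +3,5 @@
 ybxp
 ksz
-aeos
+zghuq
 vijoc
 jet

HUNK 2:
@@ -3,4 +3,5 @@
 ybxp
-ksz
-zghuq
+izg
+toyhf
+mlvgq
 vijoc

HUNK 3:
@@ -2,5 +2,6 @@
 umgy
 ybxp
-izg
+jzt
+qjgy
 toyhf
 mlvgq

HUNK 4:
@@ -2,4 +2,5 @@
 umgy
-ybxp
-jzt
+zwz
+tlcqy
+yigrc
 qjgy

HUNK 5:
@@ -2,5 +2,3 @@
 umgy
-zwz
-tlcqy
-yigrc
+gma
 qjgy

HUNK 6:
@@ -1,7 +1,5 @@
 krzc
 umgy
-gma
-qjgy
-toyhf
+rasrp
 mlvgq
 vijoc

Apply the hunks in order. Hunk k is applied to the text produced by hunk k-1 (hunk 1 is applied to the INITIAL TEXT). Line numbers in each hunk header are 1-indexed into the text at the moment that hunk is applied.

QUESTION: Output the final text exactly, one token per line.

Answer: krzc
umgy
rasrp
mlvgq
vijoc
jet
lfr

Derivation:
Hunk 1: at line 3 remove [aeos] add [zghuq] -> 8 lines: krzc umgy ybxp ksz zghuq vijoc jet lfr
Hunk 2: at line 3 remove [ksz,zghuq] add [izg,toyhf,mlvgq] -> 9 lines: krzc umgy ybxp izg toyhf mlvgq vijoc jet lfr
Hunk 3: at line 2 remove [izg] add [jzt,qjgy] -> 10 lines: krzc umgy ybxp jzt qjgy toyhf mlvgq vijoc jet lfr
Hunk 4: at line 2 remove [ybxp,jzt] add [zwz,tlcqy,yigrc] -> 11 lines: krzc umgy zwz tlcqy yigrc qjgy toyhf mlvgq vijoc jet lfr
Hunk 5: at line 2 remove [zwz,tlcqy,yigrc] add [gma] -> 9 lines: krzc umgy gma qjgy toyhf mlvgq vijoc jet lfr
Hunk 6: at line 1 remove [gma,qjgy,toyhf] add [rasrp] -> 7 lines: krzc umgy rasrp mlvgq vijoc jet lfr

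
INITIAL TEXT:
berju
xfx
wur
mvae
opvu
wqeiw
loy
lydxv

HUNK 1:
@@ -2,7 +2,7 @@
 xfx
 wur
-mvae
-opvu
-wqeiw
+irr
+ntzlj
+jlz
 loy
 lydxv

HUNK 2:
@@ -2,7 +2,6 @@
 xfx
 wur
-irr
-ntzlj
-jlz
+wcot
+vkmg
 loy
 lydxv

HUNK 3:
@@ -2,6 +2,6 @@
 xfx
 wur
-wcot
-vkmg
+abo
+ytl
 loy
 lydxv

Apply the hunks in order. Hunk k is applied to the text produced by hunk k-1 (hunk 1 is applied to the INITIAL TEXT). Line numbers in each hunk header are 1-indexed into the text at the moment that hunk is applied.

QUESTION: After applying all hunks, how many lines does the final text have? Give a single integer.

Hunk 1: at line 2 remove [mvae,opvu,wqeiw] add [irr,ntzlj,jlz] -> 8 lines: berju xfx wur irr ntzlj jlz loy lydxv
Hunk 2: at line 2 remove [irr,ntzlj,jlz] add [wcot,vkmg] -> 7 lines: berju xfx wur wcot vkmg loy lydxv
Hunk 3: at line 2 remove [wcot,vkmg] add [abo,ytl] -> 7 lines: berju xfx wur abo ytl loy lydxv
Final line count: 7

Answer: 7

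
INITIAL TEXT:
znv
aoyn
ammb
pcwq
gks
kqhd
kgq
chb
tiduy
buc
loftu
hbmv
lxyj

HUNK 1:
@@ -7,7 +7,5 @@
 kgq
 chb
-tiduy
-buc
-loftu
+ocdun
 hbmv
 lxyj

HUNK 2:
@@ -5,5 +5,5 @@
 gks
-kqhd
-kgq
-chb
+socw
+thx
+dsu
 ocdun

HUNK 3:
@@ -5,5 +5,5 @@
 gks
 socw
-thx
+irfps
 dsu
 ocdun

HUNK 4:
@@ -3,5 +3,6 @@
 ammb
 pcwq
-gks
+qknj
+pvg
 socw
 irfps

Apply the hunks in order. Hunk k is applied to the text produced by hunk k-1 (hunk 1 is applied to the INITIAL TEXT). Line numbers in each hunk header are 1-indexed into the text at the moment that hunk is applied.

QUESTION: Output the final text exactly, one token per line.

Answer: znv
aoyn
ammb
pcwq
qknj
pvg
socw
irfps
dsu
ocdun
hbmv
lxyj

Derivation:
Hunk 1: at line 7 remove [tiduy,buc,loftu] add [ocdun] -> 11 lines: znv aoyn ammb pcwq gks kqhd kgq chb ocdun hbmv lxyj
Hunk 2: at line 5 remove [kqhd,kgq,chb] add [socw,thx,dsu] -> 11 lines: znv aoyn ammb pcwq gks socw thx dsu ocdun hbmv lxyj
Hunk 3: at line 5 remove [thx] add [irfps] -> 11 lines: znv aoyn ammb pcwq gks socw irfps dsu ocdun hbmv lxyj
Hunk 4: at line 3 remove [gks] add [qknj,pvg] -> 12 lines: znv aoyn ammb pcwq qknj pvg socw irfps dsu ocdun hbmv lxyj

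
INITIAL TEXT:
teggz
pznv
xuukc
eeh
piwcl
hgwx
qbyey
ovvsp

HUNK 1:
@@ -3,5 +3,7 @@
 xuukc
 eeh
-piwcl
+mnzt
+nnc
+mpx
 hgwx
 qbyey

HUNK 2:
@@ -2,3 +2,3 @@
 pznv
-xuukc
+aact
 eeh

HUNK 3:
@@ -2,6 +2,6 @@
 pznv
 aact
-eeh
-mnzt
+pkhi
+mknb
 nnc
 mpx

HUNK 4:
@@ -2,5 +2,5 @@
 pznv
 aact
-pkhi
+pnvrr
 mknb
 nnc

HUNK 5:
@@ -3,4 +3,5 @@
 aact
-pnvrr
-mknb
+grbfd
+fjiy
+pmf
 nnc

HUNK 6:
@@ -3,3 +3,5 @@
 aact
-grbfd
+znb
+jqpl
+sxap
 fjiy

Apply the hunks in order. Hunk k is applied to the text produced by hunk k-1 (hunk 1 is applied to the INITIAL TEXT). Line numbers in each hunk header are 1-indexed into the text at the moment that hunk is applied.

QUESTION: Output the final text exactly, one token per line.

Answer: teggz
pznv
aact
znb
jqpl
sxap
fjiy
pmf
nnc
mpx
hgwx
qbyey
ovvsp

Derivation:
Hunk 1: at line 3 remove [piwcl] add [mnzt,nnc,mpx] -> 10 lines: teggz pznv xuukc eeh mnzt nnc mpx hgwx qbyey ovvsp
Hunk 2: at line 2 remove [xuukc] add [aact] -> 10 lines: teggz pznv aact eeh mnzt nnc mpx hgwx qbyey ovvsp
Hunk 3: at line 2 remove [eeh,mnzt] add [pkhi,mknb] -> 10 lines: teggz pznv aact pkhi mknb nnc mpx hgwx qbyey ovvsp
Hunk 4: at line 2 remove [pkhi] add [pnvrr] -> 10 lines: teggz pznv aact pnvrr mknb nnc mpx hgwx qbyey ovvsp
Hunk 5: at line 3 remove [pnvrr,mknb] add [grbfd,fjiy,pmf] -> 11 lines: teggz pznv aact grbfd fjiy pmf nnc mpx hgwx qbyey ovvsp
Hunk 6: at line 3 remove [grbfd] add [znb,jqpl,sxap] -> 13 lines: teggz pznv aact znb jqpl sxap fjiy pmf nnc mpx hgwx qbyey ovvsp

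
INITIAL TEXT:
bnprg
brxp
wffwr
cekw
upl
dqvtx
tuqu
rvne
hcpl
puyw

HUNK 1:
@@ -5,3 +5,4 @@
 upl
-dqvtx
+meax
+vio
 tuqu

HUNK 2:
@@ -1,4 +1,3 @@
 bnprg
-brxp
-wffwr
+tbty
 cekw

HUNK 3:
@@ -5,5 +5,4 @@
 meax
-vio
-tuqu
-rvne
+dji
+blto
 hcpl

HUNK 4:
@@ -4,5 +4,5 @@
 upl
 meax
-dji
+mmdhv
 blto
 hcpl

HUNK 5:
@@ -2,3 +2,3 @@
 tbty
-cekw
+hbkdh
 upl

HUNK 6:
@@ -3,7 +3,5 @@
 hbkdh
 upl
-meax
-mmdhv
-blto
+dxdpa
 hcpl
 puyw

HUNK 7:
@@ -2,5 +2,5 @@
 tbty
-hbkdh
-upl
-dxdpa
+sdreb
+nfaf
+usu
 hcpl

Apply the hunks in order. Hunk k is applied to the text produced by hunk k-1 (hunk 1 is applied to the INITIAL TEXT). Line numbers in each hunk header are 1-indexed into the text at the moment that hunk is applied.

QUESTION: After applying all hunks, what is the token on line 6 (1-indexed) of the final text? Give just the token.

Answer: hcpl

Derivation:
Hunk 1: at line 5 remove [dqvtx] add [meax,vio] -> 11 lines: bnprg brxp wffwr cekw upl meax vio tuqu rvne hcpl puyw
Hunk 2: at line 1 remove [brxp,wffwr] add [tbty] -> 10 lines: bnprg tbty cekw upl meax vio tuqu rvne hcpl puyw
Hunk 3: at line 5 remove [vio,tuqu,rvne] add [dji,blto] -> 9 lines: bnprg tbty cekw upl meax dji blto hcpl puyw
Hunk 4: at line 4 remove [dji] add [mmdhv] -> 9 lines: bnprg tbty cekw upl meax mmdhv blto hcpl puyw
Hunk 5: at line 2 remove [cekw] add [hbkdh] -> 9 lines: bnprg tbty hbkdh upl meax mmdhv blto hcpl puyw
Hunk 6: at line 3 remove [meax,mmdhv,blto] add [dxdpa] -> 7 lines: bnprg tbty hbkdh upl dxdpa hcpl puyw
Hunk 7: at line 2 remove [hbkdh,upl,dxdpa] add [sdreb,nfaf,usu] -> 7 lines: bnprg tbty sdreb nfaf usu hcpl puyw
Final line 6: hcpl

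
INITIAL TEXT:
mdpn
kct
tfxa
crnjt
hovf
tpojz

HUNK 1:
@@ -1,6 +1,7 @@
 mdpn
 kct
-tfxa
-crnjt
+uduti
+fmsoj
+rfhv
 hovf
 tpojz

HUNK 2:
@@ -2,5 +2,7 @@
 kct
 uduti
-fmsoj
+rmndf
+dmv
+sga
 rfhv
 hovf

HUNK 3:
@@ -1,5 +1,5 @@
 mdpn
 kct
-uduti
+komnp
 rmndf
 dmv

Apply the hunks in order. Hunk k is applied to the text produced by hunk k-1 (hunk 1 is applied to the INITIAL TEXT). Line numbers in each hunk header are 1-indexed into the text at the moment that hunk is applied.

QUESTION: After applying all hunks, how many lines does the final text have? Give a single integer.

Hunk 1: at line 1 remove [tfxa,crnjt] add [uduti,fmsoj,rfhv] -> 7 lines: mdpn kct uduti fmsoj rfhv hovf tpojz
Hunk 2: at line 2 remove [fmsoj] add [rmndf,dmv,sga] -> 9 lines: mdpn kct uduti rmndf dmv sga rfhv hovf tpojz
Hunk 3: at line 1 remove [uduti] add [komnp] -> 9 lines: mdpn kct komnp rmndf dmv sga rfhv hovf tpojz
Final line count: 9

Answer: 9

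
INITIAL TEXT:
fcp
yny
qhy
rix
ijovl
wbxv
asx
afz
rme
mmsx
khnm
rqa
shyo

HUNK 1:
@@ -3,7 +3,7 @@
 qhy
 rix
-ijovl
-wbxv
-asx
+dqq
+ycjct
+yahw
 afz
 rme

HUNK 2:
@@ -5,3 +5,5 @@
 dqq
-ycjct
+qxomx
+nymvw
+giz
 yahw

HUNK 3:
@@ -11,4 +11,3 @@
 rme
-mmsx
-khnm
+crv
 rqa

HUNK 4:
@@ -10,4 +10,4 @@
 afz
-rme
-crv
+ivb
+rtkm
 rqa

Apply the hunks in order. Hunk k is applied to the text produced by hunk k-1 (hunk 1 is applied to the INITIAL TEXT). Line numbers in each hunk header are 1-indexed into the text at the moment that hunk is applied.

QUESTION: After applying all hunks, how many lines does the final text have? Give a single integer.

Hunk 1: at line 3 remove [ijovl,wbxv,asx] add [dqq,ycjct,yahw] -> 13 lines: fcp yny qhy rix dqq ycjct yahw afz rme mmsx khnm rqa shyo
Hunk 2: at line 5 remove [ycjct] add [qxomx,nymvw,giz] -> 15 lines: fcp yny qhy rix dqq qxomx nymvw giz yahw afz rme mmsx khnm rqa shyo
Hunk 3: at line 11 remove [mmsx,khnm] add [crv] -> 14 lines: fcp yny qhy rix dqq qxomx nymvw giz yahw afz rme crv rqa shyo
Hunk 4: at line 10 remove [rme,crv] add [ivb,rtkm] -> 14 lines: fcp yny qhy rix dqq qxomx nymvw giz yahw afz ivb rtkm rqa shyo
Final line count: 14

Answer: 14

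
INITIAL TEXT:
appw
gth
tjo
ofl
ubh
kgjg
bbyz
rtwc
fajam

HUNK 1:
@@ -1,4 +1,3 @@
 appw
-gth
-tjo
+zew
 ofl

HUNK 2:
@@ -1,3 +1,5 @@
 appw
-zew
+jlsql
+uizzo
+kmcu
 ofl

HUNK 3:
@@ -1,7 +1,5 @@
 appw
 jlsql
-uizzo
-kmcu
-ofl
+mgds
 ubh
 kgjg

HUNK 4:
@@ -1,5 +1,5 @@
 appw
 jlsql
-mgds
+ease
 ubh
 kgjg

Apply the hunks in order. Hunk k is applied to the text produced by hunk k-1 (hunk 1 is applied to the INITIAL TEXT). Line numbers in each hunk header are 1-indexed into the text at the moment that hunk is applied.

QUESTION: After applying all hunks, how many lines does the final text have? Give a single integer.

Answer: 8

Derivation:
Hunk 1: at line 1 remove [gth,tjo] add [zew] -> 8 lines: appw zew ofl ubh kgjg bbyz rtwc fajam
Hunk 2: at line 1 remove [zew] add [jlsql,uizzo,kmcu] -> 10 lines: appw jlsql uizzo kmcu ofl ubh kgjg bbyz rtwc fajam
Hunk 3: at line 1 remove [uizzo,kmcu,ofl] add [mgds] -> 8 lines: appw jlsql mgds ubh kgjg bbyz rtwc fajam
Hunk 4: at line 1 remove [mgds] add [ease] -> 8 lines: appw jlsql ease ubh kgjg bbyz rtwc fajam
Final line count: 8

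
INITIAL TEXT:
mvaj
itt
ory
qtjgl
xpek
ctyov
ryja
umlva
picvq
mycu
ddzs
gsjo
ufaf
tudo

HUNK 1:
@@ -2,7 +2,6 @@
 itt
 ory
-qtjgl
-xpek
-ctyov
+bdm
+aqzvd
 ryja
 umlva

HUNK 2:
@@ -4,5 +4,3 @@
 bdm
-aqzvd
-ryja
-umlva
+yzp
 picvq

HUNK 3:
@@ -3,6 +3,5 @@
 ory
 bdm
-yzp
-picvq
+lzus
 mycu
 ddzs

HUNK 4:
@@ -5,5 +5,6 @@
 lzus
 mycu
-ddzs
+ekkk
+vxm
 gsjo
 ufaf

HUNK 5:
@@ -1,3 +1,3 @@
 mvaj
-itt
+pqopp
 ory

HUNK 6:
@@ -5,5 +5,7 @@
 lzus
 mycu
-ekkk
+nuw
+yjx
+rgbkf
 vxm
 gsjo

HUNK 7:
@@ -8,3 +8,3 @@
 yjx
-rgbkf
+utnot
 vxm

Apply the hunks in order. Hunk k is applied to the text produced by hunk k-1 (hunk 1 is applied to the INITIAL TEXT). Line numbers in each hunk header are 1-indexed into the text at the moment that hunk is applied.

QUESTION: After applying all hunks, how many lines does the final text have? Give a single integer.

Hunk 1: at line 2 remove [qtjgl,xpek,ctyov] add [bdm,aqzvd] -> 13 lines: mvaj itt ory bdm aqzvd ryja umlva picvq mycu ddzs gsjo ufaf tudo
Hunk 2: at line 4 remove [aqzvd,ryja,umlva] add [yzp] -> 11 lines: mvaj itt ory bdm yzp picvq mycu ddzs gsjo ufaf tudo
Hunk 3: at line 3 remove [yzp,picvq] add [lzus] -> 10 lines: mvaj itt ory bdm lzus mycu ddzs gsjo ufaf tudo
Hunk 4: at line 5 remove [ddzs] add [ekkk,vxm] -> 11 lines: mvaj itt ory bdm lzus mycu ekkk vxm gsjo ufaf tudo
Hunk 5: at line 1 remove [itt] add [pqopp] -> 11 lines: mvaj pqopp ory bdm lzus mycu ekkk vxm gsjo ufaf tudo
Hunk 6: at line 5 remove [ekkk] add [nuw,yjx,rgbkf] -> 13 lines: mvaj pqopp ory bdm lzus mycu nuw yjx rgbkf vxm gsjo ufaf tudo
Hunk 7: at line 8 remove [rgbkf] add [utnot] -> 13 lines: mvaj pqopp ory bdm lzus mycu nuw yjx utnot vxm gsjo ufaf tudo
Final line count: 13

Answer: 13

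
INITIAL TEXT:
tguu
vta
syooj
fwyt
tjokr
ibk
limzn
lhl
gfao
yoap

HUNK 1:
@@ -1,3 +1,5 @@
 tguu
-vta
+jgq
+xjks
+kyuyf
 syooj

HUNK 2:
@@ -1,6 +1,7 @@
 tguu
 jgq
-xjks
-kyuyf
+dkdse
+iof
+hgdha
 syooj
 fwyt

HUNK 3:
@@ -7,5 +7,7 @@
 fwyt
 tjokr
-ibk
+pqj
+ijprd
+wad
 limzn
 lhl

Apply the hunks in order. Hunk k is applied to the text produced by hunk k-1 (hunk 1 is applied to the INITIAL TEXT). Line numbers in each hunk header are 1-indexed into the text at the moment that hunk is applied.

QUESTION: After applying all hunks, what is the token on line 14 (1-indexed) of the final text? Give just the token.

Answer: gfao

Derivation:
Hunk 1: at line 1 remove [vta] add [jgq,xjks,kyuyf] -> 12 lines: tguu jgq xjks kyuyf syooj fwyt tjokr ibk limzn lhl gfao yoap
Hunk 2: at line 1 remove [xjks,kyuyf] add [dkdse,iof,hgdha] -> 13 lines: tguu jgq dkdse iof hgdha syooj fwyt tjokr ibk limzn lhl gfao yoap
Hunk 3: at line 7 remove [ibk] add [pqj,ijprd,wad] -> 15 lines: tguu jgq dkdse iof hgdha syooj fwyt tjokr pqj ijprd wad limzn lhl gfao yoap
Final line 14: gfao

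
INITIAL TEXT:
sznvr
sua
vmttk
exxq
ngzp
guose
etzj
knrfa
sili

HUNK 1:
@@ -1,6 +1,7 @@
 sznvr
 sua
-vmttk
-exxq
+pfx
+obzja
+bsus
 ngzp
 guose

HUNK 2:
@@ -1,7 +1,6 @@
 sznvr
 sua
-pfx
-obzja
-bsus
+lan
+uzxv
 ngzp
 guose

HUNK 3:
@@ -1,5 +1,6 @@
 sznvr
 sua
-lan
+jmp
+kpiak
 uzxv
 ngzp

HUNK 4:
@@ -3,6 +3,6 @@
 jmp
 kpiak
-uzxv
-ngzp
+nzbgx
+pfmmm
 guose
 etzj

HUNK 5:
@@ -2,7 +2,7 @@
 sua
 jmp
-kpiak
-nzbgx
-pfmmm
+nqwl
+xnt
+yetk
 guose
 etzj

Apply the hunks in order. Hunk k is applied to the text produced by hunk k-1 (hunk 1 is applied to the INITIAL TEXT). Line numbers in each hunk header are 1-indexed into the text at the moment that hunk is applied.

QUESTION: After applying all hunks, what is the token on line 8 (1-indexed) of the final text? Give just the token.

Hunk 1: at line 1 remove [vmttk,exxq] add [pfx,obzja,bsus] -> 10 lines: sznvr sua pfx obzja bsus ngzp guose etzj knrfa sili
Hunk 2: at line 1 remove [pfx,obzja,bsus] add [lan,uzxv] -> 9 lines: sznvr sua lan uzxv ngzp guose etzj knrfa sili
Hunk 3: at line 1 remove [lan] add [jmp,kpiak] -> 10 lines: sznvr sua jmp kpiak uzxv ngzp guose etzj knrfa sili
Hunk 4: at line 3 remove [uzxv,ngzp] add [nzbgx,pfmmm] -> 10 lines: sznvr sua jmp kpiak nzbgx pfmmm guose etzj knrfa sili
Hunk 5: at line 2 remove [kpiak,nzbgx,pfmmm] add [nqwl,xnt,yetk] -> 10 lines: sznvr sua jmp nqwl xnt yetk guose etzj knrfa sili
Final line 8: etzj

Answer: etzj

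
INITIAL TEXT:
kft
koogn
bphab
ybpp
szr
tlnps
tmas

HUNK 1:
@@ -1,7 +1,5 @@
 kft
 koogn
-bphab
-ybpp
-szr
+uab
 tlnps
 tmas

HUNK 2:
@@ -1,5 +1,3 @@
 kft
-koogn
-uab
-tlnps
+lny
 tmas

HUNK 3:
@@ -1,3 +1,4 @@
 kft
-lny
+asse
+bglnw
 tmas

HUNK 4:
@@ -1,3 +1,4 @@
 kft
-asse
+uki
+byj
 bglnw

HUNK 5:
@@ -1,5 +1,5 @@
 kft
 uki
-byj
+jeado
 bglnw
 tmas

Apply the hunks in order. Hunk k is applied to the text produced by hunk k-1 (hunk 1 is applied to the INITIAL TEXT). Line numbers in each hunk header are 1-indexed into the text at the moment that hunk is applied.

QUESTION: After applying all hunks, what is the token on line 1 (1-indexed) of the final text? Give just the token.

Hunk 1: at line 1 remove [bphab,ybpp,szr] add [uab] -> 5 lines: kft koogn uab tlnps tmas
Hunk 2: at line 1 remove [koogn,uab,tlnps] add [lny] -> 3 lines: kft lny tmas
Hunk 3: at line 1 remove [lny] add [asse,bglnw] -> 4 lines: kft asse bglnw tmas
Hunk 4: at line 1 remove [asse] add [uki,byj] -> 5 lines: kft uki byj bglnw tmas
Hunk 5: at line 1 remove [byj] add [jeado] -> 5 lines: kft uki jeado bglnw tmas
Final line 1: kft

Answer: kft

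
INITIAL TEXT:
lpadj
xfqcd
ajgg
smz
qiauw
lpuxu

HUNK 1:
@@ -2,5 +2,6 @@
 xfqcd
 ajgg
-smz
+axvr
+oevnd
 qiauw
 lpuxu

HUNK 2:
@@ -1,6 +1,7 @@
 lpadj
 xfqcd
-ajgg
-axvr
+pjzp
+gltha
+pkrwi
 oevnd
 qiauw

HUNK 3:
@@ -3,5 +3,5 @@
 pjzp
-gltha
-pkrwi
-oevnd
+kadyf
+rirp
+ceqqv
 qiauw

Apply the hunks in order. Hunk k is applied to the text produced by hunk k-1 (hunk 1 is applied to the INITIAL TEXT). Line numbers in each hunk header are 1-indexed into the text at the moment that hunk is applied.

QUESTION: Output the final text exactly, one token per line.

Hunk 1: at line 2 remove [smz] add [axvr,oevnd] -> 7 lines: lpadj xfqcd ajgg axvr oevnd qiauw lpuxu
Hunk 2: at line 1 remove [ajgg,axvr] add [pjzp,gltha,pkrwi] -> 8 lines: lpadj xfqcd pjzp gltha pkrwi oevnd qiauw lpuxu
Hunk 3: at line 3 remove [gltha,pkrwi,oevnd] add [kadyf,rirp,ceqqv] -> 8 lines: lpadj xfqcd pjzp kadyf rirp ceqqv qiauw lpuxu

Answer: lpadj
xfqcd
pjzp
kadyf
rirp
ceqqv
qiauw
lpuxu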